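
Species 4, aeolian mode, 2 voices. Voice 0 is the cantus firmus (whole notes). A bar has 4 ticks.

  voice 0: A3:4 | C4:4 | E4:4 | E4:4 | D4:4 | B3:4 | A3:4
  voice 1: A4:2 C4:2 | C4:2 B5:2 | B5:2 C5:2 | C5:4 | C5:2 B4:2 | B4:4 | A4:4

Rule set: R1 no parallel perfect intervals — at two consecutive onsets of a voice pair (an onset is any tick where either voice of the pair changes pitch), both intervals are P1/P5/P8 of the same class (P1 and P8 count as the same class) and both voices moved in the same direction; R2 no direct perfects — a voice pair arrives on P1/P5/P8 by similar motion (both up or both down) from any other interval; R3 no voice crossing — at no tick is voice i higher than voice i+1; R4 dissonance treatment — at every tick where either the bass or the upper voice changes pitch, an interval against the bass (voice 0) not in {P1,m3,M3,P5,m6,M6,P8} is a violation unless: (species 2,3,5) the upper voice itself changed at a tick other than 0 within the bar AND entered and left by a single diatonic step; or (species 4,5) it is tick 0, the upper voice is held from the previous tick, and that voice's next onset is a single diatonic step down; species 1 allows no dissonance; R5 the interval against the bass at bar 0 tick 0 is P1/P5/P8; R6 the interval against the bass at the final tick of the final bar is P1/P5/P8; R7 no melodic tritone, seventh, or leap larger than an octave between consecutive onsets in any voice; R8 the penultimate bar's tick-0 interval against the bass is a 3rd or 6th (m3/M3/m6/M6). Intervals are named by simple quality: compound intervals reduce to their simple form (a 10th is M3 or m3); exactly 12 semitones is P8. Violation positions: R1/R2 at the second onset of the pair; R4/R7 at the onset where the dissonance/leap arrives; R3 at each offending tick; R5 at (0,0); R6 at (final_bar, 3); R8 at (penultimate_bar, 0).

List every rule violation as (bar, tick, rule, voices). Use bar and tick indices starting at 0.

(1, 2, R4, (0, 1))
(1, 2, R7, (1,))
(2, 2, R7, (1,))
(5, 0, R8, (0, 1))
(6, 0, R1, (0, 1))

bar 0: v0=A3 v1=A4 downbeat P8
bar 1: v0=C4 v1=C4 downbeat P1
bar 2: v0=E4 v1=B5 downbeat P5
bar 3: v0=E4 v1=C5 downbeat m6
bar 4: v0=D4 v1=C5 downbeat m7
bar 5: v0=B3 v1=B4 downbeat P8
bar 6: v0=A3 v1=A4 downbeat P8
  -> R4 @ bar 1 tick 2 v(0, 1): C4/B5 M7 untreated
  -> R7 @ bar 1 tick 2 v(1,): C4->B5 leap 23st
  -> R7 @ bar 2 tick 2 v(1,): B5->C5 leap 11st
  -> R8 @ bar 5 tick 0 v(0, 1): penult P8 not 3rd/6th
  -> R1 @ bar 6 tick 0 v(0, 1): B3/B4 P8 -> A3/A4 P8 similar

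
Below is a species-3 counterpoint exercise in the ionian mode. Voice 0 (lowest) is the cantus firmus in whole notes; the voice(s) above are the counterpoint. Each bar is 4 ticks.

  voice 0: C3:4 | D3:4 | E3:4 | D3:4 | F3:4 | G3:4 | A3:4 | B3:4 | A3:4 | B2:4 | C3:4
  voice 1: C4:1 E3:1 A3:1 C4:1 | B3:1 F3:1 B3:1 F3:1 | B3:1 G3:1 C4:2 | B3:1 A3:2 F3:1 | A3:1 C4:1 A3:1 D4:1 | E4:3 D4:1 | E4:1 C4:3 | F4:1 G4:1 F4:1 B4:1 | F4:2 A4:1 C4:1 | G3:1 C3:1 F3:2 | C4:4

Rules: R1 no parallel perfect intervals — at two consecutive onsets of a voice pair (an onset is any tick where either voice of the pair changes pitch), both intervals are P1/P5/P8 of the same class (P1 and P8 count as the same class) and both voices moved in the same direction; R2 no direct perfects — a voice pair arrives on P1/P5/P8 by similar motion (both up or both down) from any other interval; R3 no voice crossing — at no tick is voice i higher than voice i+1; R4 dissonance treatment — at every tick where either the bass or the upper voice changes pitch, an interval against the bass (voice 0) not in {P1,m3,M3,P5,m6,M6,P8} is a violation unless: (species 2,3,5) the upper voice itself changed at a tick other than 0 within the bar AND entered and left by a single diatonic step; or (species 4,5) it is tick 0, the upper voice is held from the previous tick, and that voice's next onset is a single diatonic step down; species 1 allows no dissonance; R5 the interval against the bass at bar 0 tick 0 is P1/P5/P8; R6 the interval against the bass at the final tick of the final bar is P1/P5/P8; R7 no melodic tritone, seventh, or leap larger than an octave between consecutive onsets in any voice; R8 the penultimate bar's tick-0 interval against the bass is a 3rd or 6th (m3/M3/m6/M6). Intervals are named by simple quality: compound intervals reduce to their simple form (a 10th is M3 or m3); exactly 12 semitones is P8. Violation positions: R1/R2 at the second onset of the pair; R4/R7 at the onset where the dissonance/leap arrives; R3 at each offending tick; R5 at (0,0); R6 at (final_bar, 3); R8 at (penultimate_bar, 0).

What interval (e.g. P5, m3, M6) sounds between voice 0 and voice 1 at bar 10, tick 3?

voice 0=C3 voice 1=C4 -> P8

P8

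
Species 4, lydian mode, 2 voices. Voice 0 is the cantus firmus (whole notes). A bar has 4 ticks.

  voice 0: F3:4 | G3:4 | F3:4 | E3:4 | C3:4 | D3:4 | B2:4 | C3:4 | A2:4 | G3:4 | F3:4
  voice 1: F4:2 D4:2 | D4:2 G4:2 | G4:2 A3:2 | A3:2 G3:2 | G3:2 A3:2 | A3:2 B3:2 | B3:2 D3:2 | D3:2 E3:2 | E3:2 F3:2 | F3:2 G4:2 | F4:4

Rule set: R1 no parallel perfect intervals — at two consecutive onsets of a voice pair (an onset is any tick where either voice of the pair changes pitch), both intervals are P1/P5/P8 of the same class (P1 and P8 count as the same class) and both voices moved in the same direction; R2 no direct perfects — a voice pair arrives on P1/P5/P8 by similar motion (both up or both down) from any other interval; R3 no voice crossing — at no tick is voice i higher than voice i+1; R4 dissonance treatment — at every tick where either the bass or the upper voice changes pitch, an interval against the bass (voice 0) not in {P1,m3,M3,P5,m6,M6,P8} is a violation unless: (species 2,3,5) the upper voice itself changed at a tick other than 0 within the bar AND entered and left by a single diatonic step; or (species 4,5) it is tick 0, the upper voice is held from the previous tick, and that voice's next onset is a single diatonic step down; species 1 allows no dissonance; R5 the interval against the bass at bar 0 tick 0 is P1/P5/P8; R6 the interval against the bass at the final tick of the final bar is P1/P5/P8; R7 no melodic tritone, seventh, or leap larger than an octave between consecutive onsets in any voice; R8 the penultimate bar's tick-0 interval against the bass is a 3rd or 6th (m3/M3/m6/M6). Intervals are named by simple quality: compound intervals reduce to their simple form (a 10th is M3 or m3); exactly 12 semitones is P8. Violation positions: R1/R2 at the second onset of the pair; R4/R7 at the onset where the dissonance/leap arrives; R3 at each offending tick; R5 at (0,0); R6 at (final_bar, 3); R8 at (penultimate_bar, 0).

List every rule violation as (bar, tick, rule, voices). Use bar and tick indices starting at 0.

bar 0: v0=F3 v1=F4 downbeat P8
bar 1: v0=G3 v1=D4 downbeat P5
bar 2: v0=F3 v1=G4 downbeat M2
bar 3: v0=E3 v1=A3 downbeat P4
bar 4: v0=C3 v1=G3 downbeat P5
bar 5: v0=D3 v1=A3 downbeat P5
bar 6: v0=B2 v1=B3 downbeat P8
bar 7: v0=C3 v1=D3 downbeat M2
bar 8: v0=A2 v1=E3 downbeat P5
bar 9: v0=G3 v1=F3 downbeat M2
bar 10: v0=F3 v1=F4 downbeat P8
  -> R4 @ bar 2 tick 0 v(0, 1): F3/G4 M2 untreated
  -> R7 @ bar 2 tick 2 v(1,): G4->A3 leap 10st
  -> R4 @ bar 7 tick 0 v(0, 1): C3/D3 M2 untreated
  -> R3 @ bar 9 tick 0 v(0, 1): G3 above F3
  -> R4 @ bar 9 tick 0 v(0, 1): G3/F3 M2 untreated
  -> R7 @ bar 9 tick 0 v(0,): A2->G3 leap 10st
  -> R8 @ bar 9 tick 0 v(0, 1): penult M2 not 3rd/6th
  -> R3 @ bar 9 tick 1 v(0, 1): G3 above F3
  -> R7 @ bar 9 tick 2 v(1,): F3->G4 leap 14st
  -> R1 @ bar 10 tick 0 v(0, 1): G3/G4 P8 -> F3/F4 P8 similar

(2, 0, R4, (0, 1))
(2, 2, R7, (1,))
(7, 0, R4, (0, 1))
(9, 0, R3, (0, 1))
(9, 0, R4, (0, 1))
(9, 0, R7, (0,))
(9, 0, R8, (0, 1))
(9, 1, R3, (0, 1))
(9, 2, R7, (1,))
(10, 0, R1, (0, 1))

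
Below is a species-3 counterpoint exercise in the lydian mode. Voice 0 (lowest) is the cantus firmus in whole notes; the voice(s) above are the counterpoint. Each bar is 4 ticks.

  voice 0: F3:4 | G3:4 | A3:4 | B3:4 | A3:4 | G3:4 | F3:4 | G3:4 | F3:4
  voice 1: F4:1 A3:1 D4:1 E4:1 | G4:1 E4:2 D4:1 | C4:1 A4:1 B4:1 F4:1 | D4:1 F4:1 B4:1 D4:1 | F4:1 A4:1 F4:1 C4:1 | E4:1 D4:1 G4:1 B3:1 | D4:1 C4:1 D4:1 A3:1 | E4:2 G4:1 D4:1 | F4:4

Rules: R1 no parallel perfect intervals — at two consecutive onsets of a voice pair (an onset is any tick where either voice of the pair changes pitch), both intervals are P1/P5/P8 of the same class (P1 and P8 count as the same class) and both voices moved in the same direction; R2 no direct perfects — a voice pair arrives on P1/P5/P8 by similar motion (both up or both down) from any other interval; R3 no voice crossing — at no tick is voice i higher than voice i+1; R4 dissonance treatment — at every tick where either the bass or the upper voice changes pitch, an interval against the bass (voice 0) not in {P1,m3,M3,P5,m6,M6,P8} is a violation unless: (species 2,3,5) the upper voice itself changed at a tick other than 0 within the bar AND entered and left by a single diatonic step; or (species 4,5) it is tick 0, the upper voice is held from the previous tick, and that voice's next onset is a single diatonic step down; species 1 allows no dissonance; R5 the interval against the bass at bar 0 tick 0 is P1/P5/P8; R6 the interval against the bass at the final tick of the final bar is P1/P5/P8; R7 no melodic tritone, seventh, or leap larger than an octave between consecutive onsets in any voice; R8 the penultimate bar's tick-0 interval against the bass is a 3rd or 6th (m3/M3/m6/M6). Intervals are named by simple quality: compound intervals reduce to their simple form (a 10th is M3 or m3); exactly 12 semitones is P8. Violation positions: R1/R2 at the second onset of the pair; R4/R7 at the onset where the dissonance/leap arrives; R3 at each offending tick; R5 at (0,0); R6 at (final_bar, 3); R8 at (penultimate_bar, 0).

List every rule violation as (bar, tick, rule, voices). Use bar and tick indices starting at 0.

(0, 3, R4, (0, 1))
(1, 0, R2, (0, 1))
(2, 2, R4, (0, 1))
(2, 3, R7, (1,))
(3, 1, R4, (0, 1))
(3, 2, R7, (1,))

bar 0: v0=F3 v1=F4 downbeat P8
bar 1: v0=G3 v1=G4 downbeat P8
bar 2: v0=A3 v1=C4 downbeat m3
bar 3: v0=B3 v1=D4 downbeat m3
bar 4: v0=A3 v1=F4 downbeat m6
bar 5: v0=G3 v1=E4 downbeat M6
bar 6: v0=F3 v1=D4 downbeat M6
bar 7: v0=G3 v1=E4 downbeat M6
bar 8: v0=F3 v1=F4 downbeat P8
  -> R4 @ bar 0 tick 3 v(0, 1): F3/E4 M7 untreated
  -> R2 @ bar 1 tick 0 v(0, 1): F3/E4 M7 -> G3/G4 P8 similar
  -> R4 @ bar 2 tick 2 v(0, 1): A3/B4 M2 untreated
  -> R7 @ bar 2 tick 3 v(1,): B4->F4 leap 6st
  -> R4 @ bar 3 tick 1 v(0, 1): B3/F4 TT untreated
  -> R7 @ bar 3 tick 2 v(1,): F4->B4 leap 6st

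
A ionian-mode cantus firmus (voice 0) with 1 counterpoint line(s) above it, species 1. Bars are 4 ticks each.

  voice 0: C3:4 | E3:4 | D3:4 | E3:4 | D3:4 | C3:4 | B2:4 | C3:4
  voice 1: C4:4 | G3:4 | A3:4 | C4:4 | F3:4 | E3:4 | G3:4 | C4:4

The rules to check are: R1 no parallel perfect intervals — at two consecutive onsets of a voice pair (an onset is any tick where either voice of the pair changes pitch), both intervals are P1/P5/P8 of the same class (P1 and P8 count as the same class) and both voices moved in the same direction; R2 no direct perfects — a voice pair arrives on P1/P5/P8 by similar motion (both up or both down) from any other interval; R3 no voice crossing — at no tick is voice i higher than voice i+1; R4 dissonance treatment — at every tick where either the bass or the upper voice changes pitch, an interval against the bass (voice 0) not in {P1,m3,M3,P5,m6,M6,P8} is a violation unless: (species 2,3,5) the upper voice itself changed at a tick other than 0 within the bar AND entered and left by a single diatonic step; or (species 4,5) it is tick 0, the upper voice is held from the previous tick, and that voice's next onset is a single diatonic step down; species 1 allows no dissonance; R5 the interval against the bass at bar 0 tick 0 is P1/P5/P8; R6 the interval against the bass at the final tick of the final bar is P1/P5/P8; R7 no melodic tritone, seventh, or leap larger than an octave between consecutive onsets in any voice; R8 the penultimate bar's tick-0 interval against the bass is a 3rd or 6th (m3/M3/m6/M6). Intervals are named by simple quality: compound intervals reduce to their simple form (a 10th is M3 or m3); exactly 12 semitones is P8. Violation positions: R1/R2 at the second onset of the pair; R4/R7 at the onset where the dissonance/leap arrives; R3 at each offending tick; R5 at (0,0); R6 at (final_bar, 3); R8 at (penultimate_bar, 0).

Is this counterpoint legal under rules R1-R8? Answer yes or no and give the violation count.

bar 0: v0=C3 v1=C4 (P8)
bar 1: v0=E3 v1=G3 (m3)
bar 2: v0=D3 v1=A3 (P5)
bar 3: v0=E3 v1=C4 (m6)
bar 4: v0=D3 v1=F3 (m3)
bar 5: v0=C3 v1=E3 (M3)
bar 6: v0=B2 v1=G3 (m6)
bar 7: v0=C3 v1=C4 (P8)
  R2 @ bar7.0: B2/G3 m6 -> C3/C4 P8 similar

No (1 violations)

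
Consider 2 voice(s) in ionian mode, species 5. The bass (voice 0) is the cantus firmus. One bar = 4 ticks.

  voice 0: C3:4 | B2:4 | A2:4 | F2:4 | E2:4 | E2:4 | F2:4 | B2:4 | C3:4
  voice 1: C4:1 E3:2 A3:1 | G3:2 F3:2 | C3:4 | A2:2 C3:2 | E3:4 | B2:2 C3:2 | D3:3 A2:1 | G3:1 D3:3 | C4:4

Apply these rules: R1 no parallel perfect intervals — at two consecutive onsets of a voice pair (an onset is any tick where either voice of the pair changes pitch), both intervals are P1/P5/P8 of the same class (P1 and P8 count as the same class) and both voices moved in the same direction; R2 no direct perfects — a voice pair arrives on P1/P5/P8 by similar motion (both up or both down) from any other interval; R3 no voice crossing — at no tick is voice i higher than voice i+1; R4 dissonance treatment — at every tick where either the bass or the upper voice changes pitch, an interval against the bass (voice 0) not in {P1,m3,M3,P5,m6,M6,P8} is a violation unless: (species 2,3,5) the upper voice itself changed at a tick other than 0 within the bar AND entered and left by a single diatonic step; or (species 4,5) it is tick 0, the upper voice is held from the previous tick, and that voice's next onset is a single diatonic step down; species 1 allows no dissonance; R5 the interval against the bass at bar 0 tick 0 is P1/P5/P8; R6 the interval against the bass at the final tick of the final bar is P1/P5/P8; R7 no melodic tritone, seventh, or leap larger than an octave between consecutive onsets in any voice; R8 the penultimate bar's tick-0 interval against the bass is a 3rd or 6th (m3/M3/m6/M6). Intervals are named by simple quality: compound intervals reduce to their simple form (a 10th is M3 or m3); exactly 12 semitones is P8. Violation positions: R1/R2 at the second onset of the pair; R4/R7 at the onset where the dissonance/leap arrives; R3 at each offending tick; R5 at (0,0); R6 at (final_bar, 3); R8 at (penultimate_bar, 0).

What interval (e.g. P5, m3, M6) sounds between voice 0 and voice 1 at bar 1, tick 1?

m6

voice 0=B2 voice 1=G3 -> m6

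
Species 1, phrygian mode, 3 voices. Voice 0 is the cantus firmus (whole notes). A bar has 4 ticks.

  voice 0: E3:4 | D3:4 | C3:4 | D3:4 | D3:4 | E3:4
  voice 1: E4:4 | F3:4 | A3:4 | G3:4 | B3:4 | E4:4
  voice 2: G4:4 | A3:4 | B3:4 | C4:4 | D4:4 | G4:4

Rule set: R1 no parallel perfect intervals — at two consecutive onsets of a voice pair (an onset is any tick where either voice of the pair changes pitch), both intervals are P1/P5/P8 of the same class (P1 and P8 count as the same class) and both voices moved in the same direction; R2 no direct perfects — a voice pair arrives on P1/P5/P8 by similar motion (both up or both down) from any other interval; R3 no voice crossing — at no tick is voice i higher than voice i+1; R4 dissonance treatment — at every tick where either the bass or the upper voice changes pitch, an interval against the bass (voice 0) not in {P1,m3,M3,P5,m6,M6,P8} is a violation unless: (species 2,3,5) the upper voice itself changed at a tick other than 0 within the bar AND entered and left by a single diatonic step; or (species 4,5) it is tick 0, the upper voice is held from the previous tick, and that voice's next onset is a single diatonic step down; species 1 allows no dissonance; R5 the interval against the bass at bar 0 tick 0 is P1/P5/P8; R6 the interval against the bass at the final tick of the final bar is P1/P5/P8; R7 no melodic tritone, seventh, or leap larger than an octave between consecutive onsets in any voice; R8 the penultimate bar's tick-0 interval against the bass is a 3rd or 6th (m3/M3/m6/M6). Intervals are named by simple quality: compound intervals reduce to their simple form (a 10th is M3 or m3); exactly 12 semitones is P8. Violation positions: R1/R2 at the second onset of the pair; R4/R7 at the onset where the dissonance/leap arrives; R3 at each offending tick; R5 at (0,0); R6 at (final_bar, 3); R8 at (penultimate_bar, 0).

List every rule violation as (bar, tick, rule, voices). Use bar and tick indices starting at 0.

bar 0: v0=E3 v1=E4 v2=G4 downbeat m3
bar 1: v0=D3 v1=F3 v2=A3 downbeat P5
bar 2: v0=C3 v1=A3 v2=B3 downbeat M7
bar 3: v0=D3 v1=G3 v2=C4 downbeat m7
bar 4: v0=D3 v1=B3 v2=D4 downbeat P8
bar 5: v0=E3 v1=E4 v2=G4 downbeat m3
  -> R5 @ bar 0 tick 0 v(0, 2): opens on m3
  -> R2 @ bar 1 tick 0 v(0, 2): E3/G4 m3 -> D3/A3 P5 similar
  -> R7 @ bar 1 tick 0 v(1,): E4->F3 leap 11st
  -> R7 @ bar 1 tick 0 v(2,): G4->A3 leap 10st
  -> R4 @ bar 2 tick 0 v(0, 2): C3/B3 M7 untreated
  -> R4 @ bar 3 tick 0 v(0, 1): D3/G3 P4 untreated
  -> R4 @ bar 3 tick 0 v(0, 2): D3/C4 m7 untreated
  -> R8 @ bar 4 tick 0 v(0, 2): penult P8 not 3rd/6th
  -> R2 @ bar 5 tick 0 v(0, 1): D3/B3 M6 -> E3/E4 P8 similar
  -> R6 @ bar 5 tick 3 v(0, 2): closes on m3

(0, 0, R5, (0, 2))
(1, 0, R2, (0, 2))
(1, 0, R7, (1,))
(1, 0, R7, (2,))
(2, 0, R4, (0, 2))
(3, 0, R4, (0, 1))
(3, 0, R4, (0, 2))
(4, 0, R8, (0, 2))
(5, 0, R2, (0, 1))
(5, 3, R6, (0, 2))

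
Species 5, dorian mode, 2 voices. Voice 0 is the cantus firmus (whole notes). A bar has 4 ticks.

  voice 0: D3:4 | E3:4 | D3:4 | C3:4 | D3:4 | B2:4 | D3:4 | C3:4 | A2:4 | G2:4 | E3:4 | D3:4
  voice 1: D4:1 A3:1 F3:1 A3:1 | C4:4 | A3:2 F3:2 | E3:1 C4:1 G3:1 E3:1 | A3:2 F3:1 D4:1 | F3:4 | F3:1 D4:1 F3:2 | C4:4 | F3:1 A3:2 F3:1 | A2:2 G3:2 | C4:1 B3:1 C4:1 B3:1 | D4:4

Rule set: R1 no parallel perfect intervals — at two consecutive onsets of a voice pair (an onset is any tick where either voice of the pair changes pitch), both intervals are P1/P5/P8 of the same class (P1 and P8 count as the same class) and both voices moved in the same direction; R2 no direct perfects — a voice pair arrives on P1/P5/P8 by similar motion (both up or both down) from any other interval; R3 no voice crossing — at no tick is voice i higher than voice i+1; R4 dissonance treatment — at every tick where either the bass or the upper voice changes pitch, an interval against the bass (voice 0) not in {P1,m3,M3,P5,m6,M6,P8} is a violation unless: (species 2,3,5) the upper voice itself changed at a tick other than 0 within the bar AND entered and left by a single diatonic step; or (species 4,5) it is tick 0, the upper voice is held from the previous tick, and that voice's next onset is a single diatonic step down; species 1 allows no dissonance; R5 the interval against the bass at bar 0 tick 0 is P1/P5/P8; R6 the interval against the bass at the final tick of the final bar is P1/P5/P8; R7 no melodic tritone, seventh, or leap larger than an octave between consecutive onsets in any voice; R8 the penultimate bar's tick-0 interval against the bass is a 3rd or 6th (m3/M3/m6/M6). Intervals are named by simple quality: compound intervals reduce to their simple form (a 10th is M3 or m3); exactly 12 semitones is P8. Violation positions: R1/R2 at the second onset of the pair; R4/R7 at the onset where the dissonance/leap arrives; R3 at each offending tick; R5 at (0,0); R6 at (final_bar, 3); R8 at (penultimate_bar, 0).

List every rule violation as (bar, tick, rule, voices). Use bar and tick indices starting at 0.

bar 0: v0=D3 v1=D4 downbeat P8
bar 1: v0=E3 v1=C4 downbeat m6
bar 2: v0=D3 v1=A3 downbeat P5
bar 3: v0=C3 v1=E3 downbeat M3
bar 4: v0=D3 v1=A3 downbeat P5
bar 5: v0=B2 v1=F3 downbeat TT
bar 6: v0=D3 v1=F3 downbeat m3
bar 7: v0=C3 v1=C4 downbeat P8
bar 8: v0=A2 v1=F3 downbeat m6
bar 9: v0=G2 v1=A2 downbeat M2
bar 10: v0=E3 v1=C4 downbeat m6
bar 11: v0=D3 v1=D4 downbeat P8
  -> R2 @ bar 2 tick 0 v(0, 1): E3/C4 m6 -> D3/A3 P5 similar
  -> R2 @ bar 4 tick 0 v(0, 1): C3/E3 M3 -> D3/A3 P5 similar
  -> R4 @ bar 5 tick 0 v(0, 1): B2/F3 TT untreated
  -> R4 @ bar 9 tick 0 v(0, 1): G2/A2 M2 untreated
  -> R7 @ bar 9 tick 2 v(1,): A2->G3 leap 10st

(2, 0, R2, (0, 1))
(4, 0, R2, (0, 1))
(5, 0, R4, (0, 1))
(9, 0, R4, (0, 1))
(9, 2, R7, (1,))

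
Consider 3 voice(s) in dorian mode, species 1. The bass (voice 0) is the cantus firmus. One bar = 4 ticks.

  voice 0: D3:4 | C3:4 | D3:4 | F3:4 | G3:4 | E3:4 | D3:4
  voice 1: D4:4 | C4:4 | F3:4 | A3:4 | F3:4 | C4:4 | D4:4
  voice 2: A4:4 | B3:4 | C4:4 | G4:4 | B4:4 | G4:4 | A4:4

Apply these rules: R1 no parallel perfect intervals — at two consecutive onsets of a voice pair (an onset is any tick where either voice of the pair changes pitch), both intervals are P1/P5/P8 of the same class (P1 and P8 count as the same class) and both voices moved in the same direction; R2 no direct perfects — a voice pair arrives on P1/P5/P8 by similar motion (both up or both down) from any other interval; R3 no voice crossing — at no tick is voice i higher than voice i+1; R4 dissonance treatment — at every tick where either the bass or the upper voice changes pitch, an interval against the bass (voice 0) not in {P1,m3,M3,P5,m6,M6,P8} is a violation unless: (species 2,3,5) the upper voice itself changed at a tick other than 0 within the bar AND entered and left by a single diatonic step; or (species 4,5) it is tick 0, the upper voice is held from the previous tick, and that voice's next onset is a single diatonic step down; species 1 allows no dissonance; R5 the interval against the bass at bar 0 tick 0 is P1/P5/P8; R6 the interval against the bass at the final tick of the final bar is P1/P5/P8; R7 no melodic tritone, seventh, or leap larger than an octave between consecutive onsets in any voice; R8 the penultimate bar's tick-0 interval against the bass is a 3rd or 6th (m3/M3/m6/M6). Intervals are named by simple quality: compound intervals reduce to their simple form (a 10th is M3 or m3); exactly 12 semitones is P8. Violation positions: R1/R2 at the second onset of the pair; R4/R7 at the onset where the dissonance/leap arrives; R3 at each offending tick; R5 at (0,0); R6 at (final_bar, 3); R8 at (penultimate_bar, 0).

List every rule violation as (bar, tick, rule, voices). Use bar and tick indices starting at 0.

(1, 0, R1, (0, 1))
(1, 0, R3, (1, 2))
(1, 0, R4, (0, 2))
(1, 0, R7, (2,))
(1, 1, R3, (1, 2))
(1, 2, R3, (1, 2))
(1, 3, R3, (1, 2))
(2, 0, R4, (0, 2))
(3, 0, R4, (0, 2))
(4, 0, R3, (0, 1))
(4, 0, R4, (0, 1))
(4, 1, R3, (0, 1))
(4, 2, R3, (0, 1))
(4, 3, R3, (0, 1))
(6, 0, R1, (1, 2))

bar 0: v0=D3 v1=D4 v2=A4 downbeat P5
bar 1: v0=C3 v1=C4 v2=B3 downbeat M7
bar 2: v0=D3 v1=F3 v2=C4 downbeat m7
bar 3: v0=F3 v1=A3 v2=G4 downbeat M2
bar 4: v0=G3 v1=F3 v2=B4 downbeat M3
bar 5: v0=E3 v1=C4 v2=G4 downbeat m3
bar 6: v0=D3 v1=D4 v2=A4 downbeat P5
  -> R1 @ bar 1 tick 0 v(0, 1): D3/D4 P8 -> C3/C4 P8 similar
  -> R3 @ bar 1 tick 0 v(1, 2): C4 above B3
  -> R4 @ bar 1 tick 0 v(0, 2): C3/B3 M7 untreated
  -> R7 @ bar 1 tick 0 v(2,): A4->B3 leap 10st
  -> R3 @ bar 1 tick 1 v(1, 2): C4 above B3
  -> R3 @ bar 1 tick 2 v(1, 2): C4 above B3
  -> R3 @ bar 1 tick 3 v(1, 2): C4 above B3
  -> R4 @ bar 2 tick 0 v(0, 2): D3/C4 m7 untreated
  -> R4 @ bar 3 tick 0 v(0, 2): F3/G4 M2 untreated
  -> R3 @ bar 4 tick 0 v(0, 1): G3 above F3
  -> R4 @ bar 4 tick 0 v(0, 1): G3/F3 M2 untreated
  -> R3 @ bar 4 tick 1 v(0, 1): G3 above F3
  -> R3 @ bar 4 tick 2 v(0, 1): G3 above F3
  -> R3 @ bar 4 tick 3 v(0, 1): G3 above F3
  -> R1 @ bar 6 tick 0 v(1, 2): C4/G4 P5 -> D4/A4 P5 similar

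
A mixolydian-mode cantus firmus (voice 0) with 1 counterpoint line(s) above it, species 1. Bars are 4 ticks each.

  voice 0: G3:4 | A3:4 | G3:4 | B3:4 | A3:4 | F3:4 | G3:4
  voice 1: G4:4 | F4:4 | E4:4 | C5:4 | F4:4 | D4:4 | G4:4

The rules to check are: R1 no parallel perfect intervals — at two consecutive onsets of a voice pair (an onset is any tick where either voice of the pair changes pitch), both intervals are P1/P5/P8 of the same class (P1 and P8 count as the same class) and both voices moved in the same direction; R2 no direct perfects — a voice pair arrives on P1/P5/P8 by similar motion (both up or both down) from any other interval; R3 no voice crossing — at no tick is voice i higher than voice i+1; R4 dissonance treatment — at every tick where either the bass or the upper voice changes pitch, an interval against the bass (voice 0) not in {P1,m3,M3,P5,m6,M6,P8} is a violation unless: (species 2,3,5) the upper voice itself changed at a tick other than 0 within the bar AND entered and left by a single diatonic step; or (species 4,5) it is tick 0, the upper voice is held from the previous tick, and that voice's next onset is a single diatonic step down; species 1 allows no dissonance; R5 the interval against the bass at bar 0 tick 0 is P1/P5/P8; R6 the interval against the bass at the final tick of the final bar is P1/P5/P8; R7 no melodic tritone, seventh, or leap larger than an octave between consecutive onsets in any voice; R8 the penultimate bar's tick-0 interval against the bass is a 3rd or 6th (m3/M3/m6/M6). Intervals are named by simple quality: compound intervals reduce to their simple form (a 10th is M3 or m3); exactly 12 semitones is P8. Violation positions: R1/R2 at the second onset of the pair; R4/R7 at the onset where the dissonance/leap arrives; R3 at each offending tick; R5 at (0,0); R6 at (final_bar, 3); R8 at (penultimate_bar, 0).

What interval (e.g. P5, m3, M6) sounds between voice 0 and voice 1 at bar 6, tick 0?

voice 0=G3 voice 1=G4 -> P8

P8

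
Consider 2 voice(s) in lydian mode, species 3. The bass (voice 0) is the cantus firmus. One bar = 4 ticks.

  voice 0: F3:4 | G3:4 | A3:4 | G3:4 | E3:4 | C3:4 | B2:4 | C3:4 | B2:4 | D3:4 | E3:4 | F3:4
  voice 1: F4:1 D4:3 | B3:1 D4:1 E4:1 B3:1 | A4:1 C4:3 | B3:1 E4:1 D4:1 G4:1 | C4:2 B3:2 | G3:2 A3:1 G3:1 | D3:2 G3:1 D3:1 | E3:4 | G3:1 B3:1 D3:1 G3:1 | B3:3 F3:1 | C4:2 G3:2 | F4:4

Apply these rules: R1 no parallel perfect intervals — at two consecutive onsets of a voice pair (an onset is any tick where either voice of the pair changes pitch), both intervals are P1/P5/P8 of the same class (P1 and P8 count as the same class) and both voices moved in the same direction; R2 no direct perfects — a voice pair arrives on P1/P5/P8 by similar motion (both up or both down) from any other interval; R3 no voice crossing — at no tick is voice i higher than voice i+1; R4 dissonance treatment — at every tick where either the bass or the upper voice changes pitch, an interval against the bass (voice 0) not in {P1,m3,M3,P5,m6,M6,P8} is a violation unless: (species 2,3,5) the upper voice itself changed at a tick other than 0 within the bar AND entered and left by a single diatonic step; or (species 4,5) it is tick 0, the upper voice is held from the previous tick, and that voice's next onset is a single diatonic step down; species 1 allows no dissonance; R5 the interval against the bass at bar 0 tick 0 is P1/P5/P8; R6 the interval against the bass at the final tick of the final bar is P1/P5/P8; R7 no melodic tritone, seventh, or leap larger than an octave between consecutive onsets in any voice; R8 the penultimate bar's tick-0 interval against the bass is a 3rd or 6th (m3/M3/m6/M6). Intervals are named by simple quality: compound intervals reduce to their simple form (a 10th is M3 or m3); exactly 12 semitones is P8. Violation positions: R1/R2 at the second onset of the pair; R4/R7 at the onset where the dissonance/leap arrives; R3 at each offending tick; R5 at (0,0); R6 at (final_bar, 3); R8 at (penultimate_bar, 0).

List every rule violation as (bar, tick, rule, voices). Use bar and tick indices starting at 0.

bar 0: v0=F3 v1=F4 downbeat P8
bar 1: v0=G3 v1=B3 downbeat M3
bar 2: v0=A3 v1=A4 downbeat P8
bar 3: v0=G3 v1=B3 downbeat M3
bar 4: v0=E3 v1=C4 downbeat m6
bar 5: v0=C3 v1=G3 downbeat P5
bar 6: v0=B2 v1=D3 downbeat m3
bar 7: v0=C3 v1=E3 downbeat M3
bar 8: v0=B2 v1=G3 downbeat m6
bar 9: v0=D3 v1=B3 downbeat M6
bar 10: v0=E3 v1=C4 downbeat m6
bar 11: v0=F3 v1=F4 downbeat P8
  -> R2 @ bar 2 tick 0 v(0, 1): G3/B3 M3 -> A3/A4 P8 similar
  -> R7 @ bar 2 tick 0 v(1,): B3->A4 leap 10st
  -> R1 @ bar 5 tick 0 v(0, 1): E3/B3 P5 -> C3/G3 P5 similar
  -> R7 @ bar 9 tick 3 v(1,): B3->F3 leap 6st
  -> R2 @ bar 11 tick 0 v(0, 1): E3/G3 m3 -> F3/F4 P8 similar
  -> R7 @ bar 11 tick 0 v(1,): G3->F4 leap 10st

(2, 0, R2, (0, 1))
(2, 0, R7, (1,))
(5, 0, R1, (0, 1))
(9, 3, R7, (1,))
(11, 0, R2, (0, 1))
(11, 0, R7, (1,))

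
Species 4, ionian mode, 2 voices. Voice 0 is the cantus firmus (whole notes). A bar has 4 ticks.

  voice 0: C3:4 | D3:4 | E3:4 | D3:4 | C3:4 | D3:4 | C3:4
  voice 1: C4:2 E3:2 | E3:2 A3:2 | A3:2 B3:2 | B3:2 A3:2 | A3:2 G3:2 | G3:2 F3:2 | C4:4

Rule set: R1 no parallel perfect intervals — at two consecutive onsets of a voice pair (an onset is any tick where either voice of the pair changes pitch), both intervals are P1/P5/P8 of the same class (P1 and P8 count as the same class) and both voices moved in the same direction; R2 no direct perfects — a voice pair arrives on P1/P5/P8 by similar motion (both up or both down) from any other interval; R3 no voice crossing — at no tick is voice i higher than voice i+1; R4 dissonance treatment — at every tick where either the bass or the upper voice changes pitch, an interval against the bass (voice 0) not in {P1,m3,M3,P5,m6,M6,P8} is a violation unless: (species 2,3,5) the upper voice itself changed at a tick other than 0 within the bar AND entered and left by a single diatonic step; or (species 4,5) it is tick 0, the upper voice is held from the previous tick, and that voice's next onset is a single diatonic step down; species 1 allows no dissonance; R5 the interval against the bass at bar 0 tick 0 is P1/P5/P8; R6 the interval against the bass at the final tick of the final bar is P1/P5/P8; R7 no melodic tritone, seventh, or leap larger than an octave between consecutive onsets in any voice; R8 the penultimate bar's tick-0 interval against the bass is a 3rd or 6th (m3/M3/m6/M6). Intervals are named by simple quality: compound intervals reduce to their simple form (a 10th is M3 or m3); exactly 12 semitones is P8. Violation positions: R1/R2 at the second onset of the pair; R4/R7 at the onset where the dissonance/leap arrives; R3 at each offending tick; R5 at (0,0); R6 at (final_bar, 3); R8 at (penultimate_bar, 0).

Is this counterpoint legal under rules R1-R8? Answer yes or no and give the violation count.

No (3 violations)

bar 0: v0=C3 v1=C4 (P8)
bar 1: v0=D3 v1=E3 (M2)
bar 2: v0=E3 v1=A3 (P4)
bar 3: v0=D3 v1=B3 (M6)
bar 4: v0=C3 v1=A3 (M6)
bar 5: v0=D3 v1=G3 (P4)
bar 6: v0=C3 v1=C4 (P8)
  R4 @ bar1.0: D3/E3 M2 untreated
  R4 @ bar2.0: E3/A3 P4 untreated
  R8 @ bar5.0: penult P4 not 3rd/6th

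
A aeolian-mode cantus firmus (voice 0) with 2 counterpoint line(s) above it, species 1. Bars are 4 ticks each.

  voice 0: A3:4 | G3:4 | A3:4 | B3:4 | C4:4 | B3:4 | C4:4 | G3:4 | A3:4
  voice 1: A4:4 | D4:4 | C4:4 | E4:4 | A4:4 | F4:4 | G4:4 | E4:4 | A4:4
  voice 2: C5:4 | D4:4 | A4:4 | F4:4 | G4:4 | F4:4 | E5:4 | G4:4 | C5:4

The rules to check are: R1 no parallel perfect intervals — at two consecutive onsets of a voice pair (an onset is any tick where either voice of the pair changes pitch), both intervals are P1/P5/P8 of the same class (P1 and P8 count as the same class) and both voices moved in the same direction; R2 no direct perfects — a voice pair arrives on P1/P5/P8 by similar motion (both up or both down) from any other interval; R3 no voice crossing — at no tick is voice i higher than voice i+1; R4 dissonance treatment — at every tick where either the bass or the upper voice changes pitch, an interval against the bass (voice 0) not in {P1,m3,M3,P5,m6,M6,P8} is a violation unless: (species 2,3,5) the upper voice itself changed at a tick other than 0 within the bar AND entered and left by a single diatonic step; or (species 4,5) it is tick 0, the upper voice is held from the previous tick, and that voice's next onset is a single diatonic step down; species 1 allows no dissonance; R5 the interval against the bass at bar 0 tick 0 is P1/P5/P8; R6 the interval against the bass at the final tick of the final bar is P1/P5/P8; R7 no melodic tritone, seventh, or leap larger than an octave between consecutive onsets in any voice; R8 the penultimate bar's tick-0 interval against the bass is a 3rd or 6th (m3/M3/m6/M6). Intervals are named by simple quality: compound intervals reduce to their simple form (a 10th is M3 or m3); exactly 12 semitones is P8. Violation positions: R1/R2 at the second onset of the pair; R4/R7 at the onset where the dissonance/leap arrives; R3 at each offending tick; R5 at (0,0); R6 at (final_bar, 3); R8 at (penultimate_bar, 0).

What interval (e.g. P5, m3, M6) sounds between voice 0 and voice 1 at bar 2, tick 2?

m3

voice 0=A3 voice 1=C4 -> m3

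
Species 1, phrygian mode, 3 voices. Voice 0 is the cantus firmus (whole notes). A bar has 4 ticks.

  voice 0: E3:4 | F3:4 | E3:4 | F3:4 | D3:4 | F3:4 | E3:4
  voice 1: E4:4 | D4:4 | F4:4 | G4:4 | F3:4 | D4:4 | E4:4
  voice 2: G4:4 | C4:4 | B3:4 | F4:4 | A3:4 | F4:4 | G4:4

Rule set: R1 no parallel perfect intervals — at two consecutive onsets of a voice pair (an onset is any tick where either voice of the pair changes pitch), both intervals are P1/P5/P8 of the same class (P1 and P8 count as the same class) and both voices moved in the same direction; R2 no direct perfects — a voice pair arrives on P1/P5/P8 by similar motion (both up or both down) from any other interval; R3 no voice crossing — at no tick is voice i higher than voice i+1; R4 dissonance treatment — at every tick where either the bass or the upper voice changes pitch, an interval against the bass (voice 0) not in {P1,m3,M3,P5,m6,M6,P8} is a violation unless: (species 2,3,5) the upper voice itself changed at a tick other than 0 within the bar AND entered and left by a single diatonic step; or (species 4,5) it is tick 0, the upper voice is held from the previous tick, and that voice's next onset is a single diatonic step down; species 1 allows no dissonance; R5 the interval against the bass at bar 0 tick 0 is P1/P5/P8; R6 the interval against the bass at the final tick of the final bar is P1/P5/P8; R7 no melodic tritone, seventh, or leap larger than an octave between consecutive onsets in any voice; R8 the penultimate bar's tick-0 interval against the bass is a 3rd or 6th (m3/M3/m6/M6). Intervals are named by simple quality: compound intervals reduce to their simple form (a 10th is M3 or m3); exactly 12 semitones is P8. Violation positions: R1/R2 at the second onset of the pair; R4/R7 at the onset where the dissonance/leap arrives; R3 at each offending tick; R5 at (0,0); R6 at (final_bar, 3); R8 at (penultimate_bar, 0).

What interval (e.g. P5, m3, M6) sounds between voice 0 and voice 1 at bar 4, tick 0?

m3

voice 0=D3 voice 1=F3 -> m3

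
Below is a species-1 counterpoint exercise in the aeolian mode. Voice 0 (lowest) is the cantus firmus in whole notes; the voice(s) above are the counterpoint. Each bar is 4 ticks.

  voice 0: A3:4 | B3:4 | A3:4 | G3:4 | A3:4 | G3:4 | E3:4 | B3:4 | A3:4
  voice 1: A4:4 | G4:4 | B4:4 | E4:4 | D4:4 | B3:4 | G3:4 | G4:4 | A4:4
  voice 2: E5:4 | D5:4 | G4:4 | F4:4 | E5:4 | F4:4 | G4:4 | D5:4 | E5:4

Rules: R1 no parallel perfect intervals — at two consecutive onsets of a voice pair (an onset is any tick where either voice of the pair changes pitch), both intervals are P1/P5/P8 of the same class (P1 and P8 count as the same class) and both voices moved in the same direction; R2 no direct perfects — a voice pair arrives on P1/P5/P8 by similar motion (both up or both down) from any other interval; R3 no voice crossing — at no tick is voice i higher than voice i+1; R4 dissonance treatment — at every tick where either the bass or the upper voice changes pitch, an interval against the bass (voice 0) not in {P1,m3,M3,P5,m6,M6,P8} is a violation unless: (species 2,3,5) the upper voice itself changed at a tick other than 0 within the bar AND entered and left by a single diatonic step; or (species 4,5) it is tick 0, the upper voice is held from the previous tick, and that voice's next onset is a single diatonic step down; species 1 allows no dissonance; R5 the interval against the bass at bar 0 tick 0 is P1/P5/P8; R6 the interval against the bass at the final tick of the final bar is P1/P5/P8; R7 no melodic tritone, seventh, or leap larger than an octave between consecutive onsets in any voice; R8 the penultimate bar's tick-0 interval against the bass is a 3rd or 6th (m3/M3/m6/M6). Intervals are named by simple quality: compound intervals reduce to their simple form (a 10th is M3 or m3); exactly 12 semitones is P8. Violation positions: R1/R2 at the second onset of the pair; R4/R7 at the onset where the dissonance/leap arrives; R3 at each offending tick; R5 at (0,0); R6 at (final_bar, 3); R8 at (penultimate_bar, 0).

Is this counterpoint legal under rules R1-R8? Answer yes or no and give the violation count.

bar 0: v0=A3 v1=A4 v2=E5 (P5)
bar 1: v0=B3 v1=G4 v2=D5 (m3)
bar 2: v0=A3 v1=B4 v2=G4 (m7)
bar 3: v0=G3 v1=E4 v2=F4 (m7)
bar 4: v0=A3 v1=D4 v2=E5 (P5)
bar 5: v0=G3 v1=B3 v2=F4 (m7)
bar 6: v0=E3 v1=G3 v2=G4 (m3)
bar 7: v0=B3 v1=G4 v2=D5 (m3)
bar 8: v0=A3 v1=A4 v2=E5 (P5)
  R1 @ bar1.0: A4/E5 P5 -> G4/D5 P5 similar
  R3 @ bar2.0: B4 above G4
  R4 @ bar2.0: A3/B4 M2 untreated
  R4 @ bar2.0: A3/G4 m7 untreated
  R3 @ bar2.1: B4 above G4
  R3 @ bar2.2: B4 above G4
  R3 @ bar2.3: B4 above G4
  R4 @ bar3.0: G3/F4 m7 untreated
  R2 @ bar4.0: G3/F4 m7 -> A3/E5 P5 similar
  R4 @ bar4.0: A3/D4 P4 untreated
  R7 @ bar4.0: F4->E5 leap 11st
  R4 @ bar5.0: G3/F4 m7 untreated
  R7 @ bar5.0: E5->F4 leap 11st
  R2 @ bar7.0: G3/G4 P8 -> G4/D5 P5 similar
  R1 @ bar8.0: G4/D5 P5 -> A4/E5 P5 similar

No (15 violations)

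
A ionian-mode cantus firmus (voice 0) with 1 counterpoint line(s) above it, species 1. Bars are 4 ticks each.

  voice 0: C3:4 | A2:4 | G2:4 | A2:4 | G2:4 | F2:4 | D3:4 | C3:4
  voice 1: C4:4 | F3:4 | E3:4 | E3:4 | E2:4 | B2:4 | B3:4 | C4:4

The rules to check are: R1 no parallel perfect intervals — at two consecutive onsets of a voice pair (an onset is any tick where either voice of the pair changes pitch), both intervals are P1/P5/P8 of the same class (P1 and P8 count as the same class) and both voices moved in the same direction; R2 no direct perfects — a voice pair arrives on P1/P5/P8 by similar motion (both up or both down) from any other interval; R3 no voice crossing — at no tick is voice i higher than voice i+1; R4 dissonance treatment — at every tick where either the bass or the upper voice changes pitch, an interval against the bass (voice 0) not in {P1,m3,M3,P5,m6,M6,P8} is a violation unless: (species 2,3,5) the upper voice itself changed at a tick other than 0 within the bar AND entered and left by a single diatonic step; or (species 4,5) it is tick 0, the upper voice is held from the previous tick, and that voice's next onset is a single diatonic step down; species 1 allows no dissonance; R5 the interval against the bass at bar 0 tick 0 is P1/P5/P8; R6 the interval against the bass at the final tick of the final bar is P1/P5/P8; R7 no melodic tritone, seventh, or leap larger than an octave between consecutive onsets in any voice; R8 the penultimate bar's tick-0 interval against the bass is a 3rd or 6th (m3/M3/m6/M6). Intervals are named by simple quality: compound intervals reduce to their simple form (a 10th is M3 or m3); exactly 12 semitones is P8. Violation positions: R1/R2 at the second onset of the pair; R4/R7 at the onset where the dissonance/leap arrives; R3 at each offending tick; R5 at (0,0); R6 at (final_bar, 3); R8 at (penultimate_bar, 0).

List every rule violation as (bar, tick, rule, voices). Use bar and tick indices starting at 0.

bar 0: v0=C3 v1=C4 downbeat P8
bar 1: v0=A2 v1=F3 downbeat m6
bar 2: v0=G2 v1=E3 downbeat M6
bar 3: v0=A2 v1=E3 downbeat P5
bar 4: v0=G2 v1=E2 downbeat m3
bar 5: v0=F2 v1=B2 downbeat TT
bar 6: v0=D3 v1=B3 downbeat M6
bar 7: v0=C3 v1=C4 downbeat P8
  -> R3 @ bar 4 tick 0 v(0, 1): G2 above E2
  -> R3 @ bar 4 tick 1 v(0, 1): G2 above E2
  -> R3 @ bar 4 tick 2 v(0, 1): G2 above E2
  -> R3 @ bar 4 tick 3 v(0, 1): G2 above E2
  -> R4 @ bar 5 tick 0 v(0, 1): F2/B2 TT untreated

(4, 0, R3, (0, 1))
(4, 1, R3, (0, 1))
(4, 2, R3, (0, 1))
(4, 3, R3, (0, 1))
(5, 0, R4, (0, 1))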